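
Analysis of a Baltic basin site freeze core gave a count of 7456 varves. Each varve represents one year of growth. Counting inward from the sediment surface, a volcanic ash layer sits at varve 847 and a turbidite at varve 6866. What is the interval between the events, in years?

6019 years

6866 − 847 = 6019 varves lie between the two events.
At one varve per year, 6019 years elapsed between them.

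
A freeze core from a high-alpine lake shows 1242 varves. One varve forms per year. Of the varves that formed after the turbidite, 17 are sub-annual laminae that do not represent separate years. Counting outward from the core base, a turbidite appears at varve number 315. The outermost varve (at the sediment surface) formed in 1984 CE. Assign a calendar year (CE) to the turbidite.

Between varve 315 and the sediment surface there are 1242 − 315 = 927 varves.
927 − 17 false = 910 true varves after the turbidite.
1984 − 910 = 1074 CE.

1074 CE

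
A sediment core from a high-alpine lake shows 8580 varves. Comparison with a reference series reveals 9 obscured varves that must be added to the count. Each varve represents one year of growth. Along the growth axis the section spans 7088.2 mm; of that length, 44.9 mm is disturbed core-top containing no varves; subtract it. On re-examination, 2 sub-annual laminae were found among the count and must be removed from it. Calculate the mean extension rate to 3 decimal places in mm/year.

0.820 mm/year

Adjusted count: 8580 − 2 + 9 = 8587 varves.
Net length = 7088.2 − 44.9 = 7043.3 mm.
Mean rate = 7043.3 mm / 8587 years ≈ 0.820 mm/year.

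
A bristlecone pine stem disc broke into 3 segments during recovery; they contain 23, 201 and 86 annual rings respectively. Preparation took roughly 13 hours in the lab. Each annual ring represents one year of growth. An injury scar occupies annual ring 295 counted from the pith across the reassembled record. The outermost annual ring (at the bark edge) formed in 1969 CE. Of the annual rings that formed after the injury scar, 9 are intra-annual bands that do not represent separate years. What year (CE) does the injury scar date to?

1963 CE

Total annual rings = 23 + 201 + 86 = 310.
310 − 295 = 15 annual rings lie beyond the injury scar toward the bark edge.
Excluding 9 false annual rings: 15 − 9 = 6.
Counting back 6 years from 1969 CE places the injury scar in 1969 − 6 = 1963 CE.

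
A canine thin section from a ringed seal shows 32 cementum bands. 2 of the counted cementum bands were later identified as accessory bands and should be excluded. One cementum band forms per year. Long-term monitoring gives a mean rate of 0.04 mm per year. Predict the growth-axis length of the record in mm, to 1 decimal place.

After corrections the count is 32 − 2 = 30 cementum bands.
30 years at 0.04 mm/year gives 0.04 × 30 = 1.2 mm.

1.2 mm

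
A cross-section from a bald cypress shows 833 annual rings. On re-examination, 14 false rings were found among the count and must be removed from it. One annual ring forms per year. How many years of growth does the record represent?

819 years

True annual ring count = 833 − 14 = 819.
At one annual ring per year, that is 819 years.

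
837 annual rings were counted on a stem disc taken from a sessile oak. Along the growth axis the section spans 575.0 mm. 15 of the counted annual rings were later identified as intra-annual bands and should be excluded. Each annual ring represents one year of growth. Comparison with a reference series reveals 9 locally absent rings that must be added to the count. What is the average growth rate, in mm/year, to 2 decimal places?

0.69 mm/year

Correcting the raw count gives 837 − 15 + 9 = 831 true annual rings.
Mean rate = 575.0 mm / 831 years ≈ 0.69 mm/year.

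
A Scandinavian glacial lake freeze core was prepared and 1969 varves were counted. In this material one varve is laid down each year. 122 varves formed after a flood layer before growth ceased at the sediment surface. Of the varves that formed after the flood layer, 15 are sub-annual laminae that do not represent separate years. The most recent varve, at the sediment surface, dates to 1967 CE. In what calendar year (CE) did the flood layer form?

There are 122 varves younger than the flood layer.
Excluding 15 false varves: 122 − 15 = 107.
Counting back 107 years from 1967 CE places the flood layer in 1967 − 107 = 1860 CE.

1860 CE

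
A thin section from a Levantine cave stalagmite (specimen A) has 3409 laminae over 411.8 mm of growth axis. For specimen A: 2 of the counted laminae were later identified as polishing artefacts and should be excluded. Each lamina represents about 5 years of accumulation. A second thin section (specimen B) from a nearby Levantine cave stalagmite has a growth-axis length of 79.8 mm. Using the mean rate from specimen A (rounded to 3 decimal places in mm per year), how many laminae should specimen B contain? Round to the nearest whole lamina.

665 laminae

Specimen A: adjusted count: 3409 − 2 = 3407 laminae.
Specimen A: 3407 laminae at 5 years each span 3407 × 5 = 17035 years.
A: Mean rate = 411.8 mm / 17035 years ≈ 0.024 mm/yr.
Specimen B: 79.8 mm / 0.024 mm per year = 3325.00 years; at 5 years per lamina that is 3325.00 / 5 ≈ 665 laminae.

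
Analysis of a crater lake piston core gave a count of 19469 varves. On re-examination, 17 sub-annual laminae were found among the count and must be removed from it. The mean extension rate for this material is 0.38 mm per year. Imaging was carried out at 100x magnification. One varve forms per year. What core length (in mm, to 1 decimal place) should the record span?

7391.8 mm

Correcting the raw count gives 19469 − 17 = 19452 true varves.
Length ≈ 0.38 × 19452 = 7391.8 mm.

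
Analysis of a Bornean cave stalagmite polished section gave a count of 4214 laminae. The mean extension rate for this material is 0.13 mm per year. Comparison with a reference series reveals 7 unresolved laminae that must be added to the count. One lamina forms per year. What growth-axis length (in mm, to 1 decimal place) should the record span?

True lamina count = 4214 + 7 = 4221.
Length ≈ 0.13 × 4221 = 548.7 mm.

548.7 mm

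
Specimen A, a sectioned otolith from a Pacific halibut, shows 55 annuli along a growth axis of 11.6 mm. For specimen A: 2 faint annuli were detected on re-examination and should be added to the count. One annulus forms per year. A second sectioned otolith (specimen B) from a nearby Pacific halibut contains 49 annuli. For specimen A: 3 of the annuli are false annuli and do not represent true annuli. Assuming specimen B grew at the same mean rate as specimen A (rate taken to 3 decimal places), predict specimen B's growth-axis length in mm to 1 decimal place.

Specimen A: adjusted count: 55 − 3 + 2 = 54 annuli.
A: 11.6 mm over 54 years gives 11.6 / 54 ≈ 0.215 mm/yr.
For B, 0.215 mm/year × 49 years = 10.5 mm.

10.5 mm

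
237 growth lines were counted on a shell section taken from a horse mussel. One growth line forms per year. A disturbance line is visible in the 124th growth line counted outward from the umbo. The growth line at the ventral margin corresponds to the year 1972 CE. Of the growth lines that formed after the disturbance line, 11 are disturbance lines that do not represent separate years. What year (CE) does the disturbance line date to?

1870 CE

The disturbance line sits at growth line 124 from the umbo, so 237 − 124 = 113 growth lines formed after it.
Removing the 11 false growth lines leaves 113 − 11 = 102 true growth lines beyond the disturbance line.
1972 − 102 = 1870 CE.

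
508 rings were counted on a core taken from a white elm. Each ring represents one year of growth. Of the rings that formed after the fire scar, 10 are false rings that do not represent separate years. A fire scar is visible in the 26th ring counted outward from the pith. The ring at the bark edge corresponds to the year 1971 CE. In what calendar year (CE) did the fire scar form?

The fire scar sits at ring 26 from the pith, so 508 − 26 = 482 rings formed after it.
Removing the 10 false rings leaves 482 − 10 = 472 true rings beyond the fire scar.
1971 − 472 = 1499 CE.

1499 CE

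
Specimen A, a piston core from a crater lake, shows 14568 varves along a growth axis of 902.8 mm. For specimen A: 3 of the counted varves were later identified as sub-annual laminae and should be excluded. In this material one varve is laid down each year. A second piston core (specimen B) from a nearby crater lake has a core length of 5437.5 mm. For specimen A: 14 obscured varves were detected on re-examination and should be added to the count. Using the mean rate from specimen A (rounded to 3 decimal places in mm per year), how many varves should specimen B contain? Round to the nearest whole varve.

Specimen A: true varve count = 14568 − 3 + 14 = 14579.
A: Mean rate = 902.8 mm / 14579 years ≈ 0.062 mm per year.
B spans 5437.5 / 0.062 = 87701.61 years ≈ 87702 varves.

87702 varves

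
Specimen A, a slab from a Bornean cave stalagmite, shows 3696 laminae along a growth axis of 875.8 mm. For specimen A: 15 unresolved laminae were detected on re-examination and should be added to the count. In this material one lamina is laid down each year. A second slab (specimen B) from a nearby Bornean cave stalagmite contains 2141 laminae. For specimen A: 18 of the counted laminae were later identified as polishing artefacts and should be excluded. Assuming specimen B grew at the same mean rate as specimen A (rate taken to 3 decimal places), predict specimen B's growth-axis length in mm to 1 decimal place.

507.4 mm

Specimen A: true lamina count = 3696 − 18 + 15 = 3693.
A: 875.8 mm over 3693 years gives 875.8 / 3693 ≈ 0.237 mm/year.
B's length ≈ 0.237 × 2141 = 507.4 mm.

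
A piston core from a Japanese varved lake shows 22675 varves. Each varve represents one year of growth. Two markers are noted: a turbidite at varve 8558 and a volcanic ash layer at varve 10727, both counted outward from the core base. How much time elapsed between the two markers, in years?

2169 years

The two markers are separated by 10727 − 8558 = 2169 varves.
One varve per year makes the interval 2169 years.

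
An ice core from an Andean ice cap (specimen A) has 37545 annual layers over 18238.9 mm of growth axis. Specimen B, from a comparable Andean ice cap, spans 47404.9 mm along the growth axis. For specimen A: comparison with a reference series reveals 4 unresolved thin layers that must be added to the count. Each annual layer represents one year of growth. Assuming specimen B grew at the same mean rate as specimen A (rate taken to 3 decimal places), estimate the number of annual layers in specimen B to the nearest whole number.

Specimen A: after corrections the count is 37545 + 4 = 37549 annual layers.
A: 18238.9 mm over 37549 years gives 18238.9 / 37549 ≈ 0.486 mm/yr.
Specimen B: 47404.9 mm / 0.486 mm per year = 97540.95 years ≈ 97541 annual layers.

97541 annual layers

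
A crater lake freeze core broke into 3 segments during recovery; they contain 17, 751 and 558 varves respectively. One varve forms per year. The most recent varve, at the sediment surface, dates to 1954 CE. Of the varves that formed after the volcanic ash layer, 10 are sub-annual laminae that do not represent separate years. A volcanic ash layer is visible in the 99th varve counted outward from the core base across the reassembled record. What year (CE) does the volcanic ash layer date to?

737 CE

Total varves = 17 + 751 + 558 = 1326.
1326 − 99 = 1227 varves lie beyond the volcanic ash layer toward the sediment surface.
1227 − 10 false = 1217 true varves after the volcanic ash layer.
The varve at the sediment surface is 1954 CE, so the volcanic ash layer dates to 1954 − 1217 = 737 CE.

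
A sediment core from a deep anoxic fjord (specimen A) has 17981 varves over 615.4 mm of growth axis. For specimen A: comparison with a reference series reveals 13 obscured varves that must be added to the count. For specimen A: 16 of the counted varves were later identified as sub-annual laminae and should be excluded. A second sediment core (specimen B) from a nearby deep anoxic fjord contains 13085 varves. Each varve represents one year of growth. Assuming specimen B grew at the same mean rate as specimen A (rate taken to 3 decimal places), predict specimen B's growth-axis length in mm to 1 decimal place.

444.9 mm

Specimen A: true varve count = 17981 − 16 + 13 = 17978.
A: Extension rate ≈ 615.4 / 17978 = 0.034 mm per year.
For B, 0.034 mm/year × 13085 years = 444.9 mm.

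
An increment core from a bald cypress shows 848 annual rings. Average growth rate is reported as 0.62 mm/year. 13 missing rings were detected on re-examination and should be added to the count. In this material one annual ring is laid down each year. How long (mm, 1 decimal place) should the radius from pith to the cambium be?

533.8 mm

After corrections the count is 848 + 13 = 861 annual rings.
Length ≈ 0.62 × 861 = 533.8 mm.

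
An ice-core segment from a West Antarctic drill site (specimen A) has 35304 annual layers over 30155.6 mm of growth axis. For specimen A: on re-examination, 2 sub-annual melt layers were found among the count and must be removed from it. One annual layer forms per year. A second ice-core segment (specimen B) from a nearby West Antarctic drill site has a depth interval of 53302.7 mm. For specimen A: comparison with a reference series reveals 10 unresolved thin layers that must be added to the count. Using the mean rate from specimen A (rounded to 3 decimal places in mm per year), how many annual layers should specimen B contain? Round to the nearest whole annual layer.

62415 annual layers

Specimen A: adjusted count: 35304 − 2 + 10 = 35312 annual layers.
A: Mean rate = 30155.6 mm / 35312 years ≈ 0.854 mm per year.
Specimen B: 53302.7 mm / 0.854 mm per year = 62415.34 years ≈ 62415 annual layers.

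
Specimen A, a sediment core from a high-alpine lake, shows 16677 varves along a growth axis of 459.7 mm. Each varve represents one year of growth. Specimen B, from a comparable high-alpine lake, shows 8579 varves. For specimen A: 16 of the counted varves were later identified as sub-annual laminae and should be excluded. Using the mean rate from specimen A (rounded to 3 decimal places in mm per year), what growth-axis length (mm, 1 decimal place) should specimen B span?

240.2 mm

Specimen A: after corrections the count is 16677 − 16 = 16661 varves.
A: 459.7 mm over 16661 years gives 459.7 / 16661 ≈ 0.028 mm/year.
B's length ≈ 0.028 × 8579 = 240.2 mm.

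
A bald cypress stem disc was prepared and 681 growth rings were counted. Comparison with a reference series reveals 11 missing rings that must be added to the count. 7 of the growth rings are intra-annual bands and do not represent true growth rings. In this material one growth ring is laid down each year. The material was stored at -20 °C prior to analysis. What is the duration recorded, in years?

685 years

Correcting the raw count gives 681 − 7 + 11 = 685 true growth rings.
One growth ring per year makes the duration 685 years.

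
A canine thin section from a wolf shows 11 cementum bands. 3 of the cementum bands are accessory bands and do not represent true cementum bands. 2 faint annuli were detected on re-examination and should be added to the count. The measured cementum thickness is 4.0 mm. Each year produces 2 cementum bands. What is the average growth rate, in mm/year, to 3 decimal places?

After corrections the count is 11 − 3 + 2 = 10 cementum bands.
10 cementum bands at 2 per year is 10 / 2 = 5 years.
4.0 mm over 5 years gives 4.0 / 5 ≈ 0.800 mm/year.

0.800 mm/year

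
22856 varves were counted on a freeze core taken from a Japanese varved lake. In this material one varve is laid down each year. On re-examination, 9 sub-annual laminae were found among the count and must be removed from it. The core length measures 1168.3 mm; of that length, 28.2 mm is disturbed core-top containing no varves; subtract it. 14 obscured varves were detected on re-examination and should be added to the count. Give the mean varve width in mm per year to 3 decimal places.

0.050 mm per year

Correcting the raw count gives 22856 − 9 + 14 = 22861 true varves.
Net length = 1168.3 − 28.2 = 1140.1 mm.
Mean rate = 1140.1 mm / 22861 years ≈ 0.050 mm per year.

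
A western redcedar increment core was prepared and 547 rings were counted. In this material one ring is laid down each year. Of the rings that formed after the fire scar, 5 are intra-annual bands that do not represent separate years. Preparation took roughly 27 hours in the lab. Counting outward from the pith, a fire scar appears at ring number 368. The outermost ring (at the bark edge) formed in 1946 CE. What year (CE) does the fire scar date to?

547 − 368 = 179 rings lie beyond the fire scar toward the bark edge.
179 − 5 false = 174 true rings after the fire scar.
The ring at the bark edge is 1946 CE, so the fire scar dates to 1946 − 174 = 1772 CE.

1772 CE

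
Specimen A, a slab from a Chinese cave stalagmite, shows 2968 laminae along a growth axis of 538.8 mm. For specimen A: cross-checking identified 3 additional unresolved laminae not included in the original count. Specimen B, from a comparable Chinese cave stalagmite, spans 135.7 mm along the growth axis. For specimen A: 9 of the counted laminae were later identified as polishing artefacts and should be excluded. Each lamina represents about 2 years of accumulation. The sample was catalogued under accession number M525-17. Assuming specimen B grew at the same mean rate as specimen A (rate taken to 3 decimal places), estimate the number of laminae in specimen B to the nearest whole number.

Specimen A: true lamina count = 2968 − 9 + 3 = 2962.
Specimen A: multiplying by 2 years per lamina: 2962 × 2 = 5924 years.
A: Extension rate ≈ 538.8 / 5924 = 0.091 mm per year.
Specimen B: 135.7 mm / 0.091 mm per year = 1491.21 years; at 2 years per lamina that is 1491.21 / 2 ≈ 746 laminae.

746 laminae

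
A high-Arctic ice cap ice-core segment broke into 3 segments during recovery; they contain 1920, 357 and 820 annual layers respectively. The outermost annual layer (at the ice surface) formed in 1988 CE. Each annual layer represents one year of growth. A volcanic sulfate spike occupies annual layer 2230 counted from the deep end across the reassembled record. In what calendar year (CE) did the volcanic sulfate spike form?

Total annual layers = 1920 + 357 + 820 = 3097.
Between annual layer 2230 and the ice surface there are 3097 − 2230 = 867 annual layers.
1988 − 867 = 1121 CE.

1121 CE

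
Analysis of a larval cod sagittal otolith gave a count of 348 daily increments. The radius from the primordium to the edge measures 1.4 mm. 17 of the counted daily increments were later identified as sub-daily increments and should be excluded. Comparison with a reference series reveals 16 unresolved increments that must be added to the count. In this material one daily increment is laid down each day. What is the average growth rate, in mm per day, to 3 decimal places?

0.004 mm per day

True daily increment count = 348 − 17 + 16 = 347.
1.4 mm over 347 days gives 1.4 / 347 ≈ 0.004 mm per day.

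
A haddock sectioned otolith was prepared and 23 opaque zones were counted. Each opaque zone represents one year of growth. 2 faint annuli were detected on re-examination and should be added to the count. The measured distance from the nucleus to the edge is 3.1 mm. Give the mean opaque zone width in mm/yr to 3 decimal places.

0.124 mm/yr

After corrections the count is 23 + 2 = 25 opaque zones.
Extension rate ≈ 3.1 / 25 = 0.124 mm/yr.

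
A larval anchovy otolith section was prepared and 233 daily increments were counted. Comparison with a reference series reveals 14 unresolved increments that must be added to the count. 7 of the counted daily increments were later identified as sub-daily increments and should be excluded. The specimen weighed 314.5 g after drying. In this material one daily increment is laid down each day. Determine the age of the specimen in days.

After corrections the count is 233 − 7 + 14 = 240 daily increments.
At one daily increment per day, that is 240 days.

240 days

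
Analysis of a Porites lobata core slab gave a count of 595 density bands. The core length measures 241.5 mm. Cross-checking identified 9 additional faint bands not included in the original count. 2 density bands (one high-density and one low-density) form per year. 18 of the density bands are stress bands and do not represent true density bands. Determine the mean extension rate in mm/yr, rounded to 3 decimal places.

0.824 mm/yr

True density band count = 595 − 18 + 9 = 586.
With 2 density bands per year, 586 / 2 = 293 years.
Extension rate ≈ 241.5 / 293 = 0.824 mm/yr.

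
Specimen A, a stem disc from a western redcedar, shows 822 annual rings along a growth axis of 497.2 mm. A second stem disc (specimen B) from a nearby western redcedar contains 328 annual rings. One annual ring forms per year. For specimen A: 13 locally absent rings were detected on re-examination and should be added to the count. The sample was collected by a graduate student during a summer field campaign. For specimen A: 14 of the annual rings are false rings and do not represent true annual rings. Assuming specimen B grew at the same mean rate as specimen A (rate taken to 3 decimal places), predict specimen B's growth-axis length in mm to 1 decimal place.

198.8 mm

Specimen A: after corrections the count is 822 − 14 + 13 = 821 annual rings.
A: Mean rate = 497.2 mm / 821 years ≈ 0.606 mm per year.
B's length ≈ 0.606 × 328 = 198.8 mm.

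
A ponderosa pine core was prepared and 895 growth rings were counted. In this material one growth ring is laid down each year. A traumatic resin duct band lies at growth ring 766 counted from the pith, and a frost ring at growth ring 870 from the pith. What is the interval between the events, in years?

The two markers are separated by 870 − 766 = 104 growth rings.
At one growth ring per year, 104 years elapsed between them.

104 yr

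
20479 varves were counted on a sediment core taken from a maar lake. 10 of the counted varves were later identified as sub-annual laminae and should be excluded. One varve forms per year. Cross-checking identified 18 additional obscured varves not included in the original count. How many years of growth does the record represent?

Adjusted count: 20479 − 10 + 18 = 20487 varves.
At one varve per year, that is 20487 years.

20487 yr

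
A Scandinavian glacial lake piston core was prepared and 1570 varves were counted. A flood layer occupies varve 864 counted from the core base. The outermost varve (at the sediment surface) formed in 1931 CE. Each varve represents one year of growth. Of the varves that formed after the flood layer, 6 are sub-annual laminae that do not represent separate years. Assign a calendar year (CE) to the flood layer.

1570 − 864 = 706 varves lie beyond the flood layer toward the sediment surface.
706 − 6 false = 700 true varves after the flood layer.
The varve at the sediment surface is 1931 CE, so the flood layer dates to 1931 − 700 = 1231 CE.

1231 CE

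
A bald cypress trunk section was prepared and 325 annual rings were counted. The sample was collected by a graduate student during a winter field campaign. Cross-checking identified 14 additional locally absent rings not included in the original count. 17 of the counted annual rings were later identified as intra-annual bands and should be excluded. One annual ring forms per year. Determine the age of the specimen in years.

Correcting the raw count gives 325 − 17 + 14 = 322 true annual rings.
One annual ring per year makes the duration 322 years.

322 yr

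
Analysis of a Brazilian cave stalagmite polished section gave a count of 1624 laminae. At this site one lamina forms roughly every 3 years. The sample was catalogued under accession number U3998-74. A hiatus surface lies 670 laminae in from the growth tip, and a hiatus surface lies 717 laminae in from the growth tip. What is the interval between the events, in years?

141 yr

The two markers are separated by 717 − 670 = 47 laminae.
At 3 years per lamina, 47 × 3 = 141 years.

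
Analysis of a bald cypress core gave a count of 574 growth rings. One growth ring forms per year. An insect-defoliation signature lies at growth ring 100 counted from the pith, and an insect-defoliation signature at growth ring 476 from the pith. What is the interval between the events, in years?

376 years

The two markers are separated by 476 − 100 = 376 growth rings.
One growth ring per year makes the interval 376 years.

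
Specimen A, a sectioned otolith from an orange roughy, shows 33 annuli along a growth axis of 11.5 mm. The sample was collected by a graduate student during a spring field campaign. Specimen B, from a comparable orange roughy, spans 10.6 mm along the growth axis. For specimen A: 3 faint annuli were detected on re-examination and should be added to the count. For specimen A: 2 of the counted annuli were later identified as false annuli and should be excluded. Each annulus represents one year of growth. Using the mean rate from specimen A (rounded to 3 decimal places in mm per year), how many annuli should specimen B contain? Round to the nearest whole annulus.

Specimen A: after corrections the count is 33 − 2 + 3 = 34 annuli.
A: Extension rate ≈ 11.5 / 34 = 0.338 mm/yr.
For B, 10.6 / 0.338 = 31.36 years ≈ 31 annuli.

31 annuli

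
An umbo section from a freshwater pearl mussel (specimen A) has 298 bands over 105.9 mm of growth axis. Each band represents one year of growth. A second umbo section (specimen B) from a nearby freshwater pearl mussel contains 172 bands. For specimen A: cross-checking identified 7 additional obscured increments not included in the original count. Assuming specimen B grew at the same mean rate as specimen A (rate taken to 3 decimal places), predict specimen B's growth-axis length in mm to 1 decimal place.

59.7 mm

Specimen A: true band count = 298 + 7 = 305.
A: Extension rate ≈ 105.9 / 305 = 0.347 mm per year.
For B, 0.347 mm/year × 172 years = 59.7 mm.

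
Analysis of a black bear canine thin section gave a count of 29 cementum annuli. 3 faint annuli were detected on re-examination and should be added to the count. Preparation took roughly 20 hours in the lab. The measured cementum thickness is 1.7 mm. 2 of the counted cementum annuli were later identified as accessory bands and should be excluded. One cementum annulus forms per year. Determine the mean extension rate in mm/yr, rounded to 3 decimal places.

0.057 mm/yr

Adjusted count: 29 − 2 + 3 = 30 cementum annuli.
Extension rate ≈ 1.7 / 30 = 0.057 mm/yr.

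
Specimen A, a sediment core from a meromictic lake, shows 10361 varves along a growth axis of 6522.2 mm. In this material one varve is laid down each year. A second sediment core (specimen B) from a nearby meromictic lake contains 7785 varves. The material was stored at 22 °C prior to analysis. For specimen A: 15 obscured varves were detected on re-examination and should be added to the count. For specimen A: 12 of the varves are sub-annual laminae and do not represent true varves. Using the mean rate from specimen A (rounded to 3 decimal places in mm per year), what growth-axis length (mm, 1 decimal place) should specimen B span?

Specimen A: after corrections the count is 10361 − 12 + 15 = 10364 varves.
A: Mean rate = 6522.2 mm / 10364 years ≈ 0.629 mm/yr.
For B, 0.629 mm/year × 7785 years = 4896.8 mm.

4896.8 mm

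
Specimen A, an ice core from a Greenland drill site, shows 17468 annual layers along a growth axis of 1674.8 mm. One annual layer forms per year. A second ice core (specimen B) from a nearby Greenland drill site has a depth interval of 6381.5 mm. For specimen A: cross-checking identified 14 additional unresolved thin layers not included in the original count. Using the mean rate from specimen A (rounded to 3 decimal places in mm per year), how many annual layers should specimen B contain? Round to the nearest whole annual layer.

Specimen A: after corrections the count is 17468 + 14 = 17482 annual layers.
A: Mean rate = 1674.8 mm / 17482 years ≈ 0.096 mm/yr.
For B, 6381.5 / 0.096 = 66473.96 years ≈ 66474 annual layers.

66474 annual layers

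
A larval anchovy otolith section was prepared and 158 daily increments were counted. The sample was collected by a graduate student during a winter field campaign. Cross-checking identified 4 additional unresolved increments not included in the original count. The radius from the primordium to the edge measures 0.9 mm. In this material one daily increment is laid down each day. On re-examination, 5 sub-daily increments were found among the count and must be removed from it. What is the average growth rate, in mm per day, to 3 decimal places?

True daily increment count = 158 − 5 + 4 = 157.
Extension rate ≈ 0.9 / 157 = 0.006 mm per day.

0.006 mm per day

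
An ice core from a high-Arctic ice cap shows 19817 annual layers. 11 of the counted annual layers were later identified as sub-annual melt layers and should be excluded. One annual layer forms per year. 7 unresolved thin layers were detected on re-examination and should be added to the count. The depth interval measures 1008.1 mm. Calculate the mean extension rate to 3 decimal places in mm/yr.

Adjusted count: 19817 − 11 + 7 = 19813 annual layers.
Extension rate ≈ 1008.1 / 19813 = 0.051 mm/yr.

0.051 mm/yr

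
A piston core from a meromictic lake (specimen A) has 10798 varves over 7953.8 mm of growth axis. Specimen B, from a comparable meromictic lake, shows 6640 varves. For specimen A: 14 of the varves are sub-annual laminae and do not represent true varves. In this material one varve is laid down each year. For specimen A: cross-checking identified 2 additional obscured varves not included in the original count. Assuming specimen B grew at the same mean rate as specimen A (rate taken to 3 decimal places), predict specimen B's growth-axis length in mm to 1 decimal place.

Specimen A: after corrections the count is 10798 − 14 + 2 = 10786 varves.
A: 7953.8 mm over 10786 years gives 7953.8 / 10786 ≈ 0.737 mm/yr.
Length of B = 0.737 × 6640 = 4893.7 mm.

4893.7 mm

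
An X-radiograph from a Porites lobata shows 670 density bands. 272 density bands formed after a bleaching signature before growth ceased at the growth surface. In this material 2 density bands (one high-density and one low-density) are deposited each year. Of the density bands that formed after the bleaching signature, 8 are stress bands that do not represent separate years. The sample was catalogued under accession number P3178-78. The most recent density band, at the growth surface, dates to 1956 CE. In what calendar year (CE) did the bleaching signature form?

1824 CE

272 density bands formed after the bleaching signature.
272 − 8 false = 264 true density bands after the bleaching signature.
264 density bands at 2 per year is 264 / 2 = 132 years.
The density band at the growth surface is 1956 CE, so the bleaching signature dates to 1956 − 132 = 1824 CE.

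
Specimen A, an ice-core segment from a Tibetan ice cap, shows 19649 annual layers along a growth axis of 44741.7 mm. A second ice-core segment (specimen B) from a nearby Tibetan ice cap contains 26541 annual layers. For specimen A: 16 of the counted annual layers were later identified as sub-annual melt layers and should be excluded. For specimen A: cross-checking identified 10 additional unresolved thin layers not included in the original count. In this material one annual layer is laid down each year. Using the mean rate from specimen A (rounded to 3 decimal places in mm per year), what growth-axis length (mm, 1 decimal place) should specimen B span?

Specimen A: adjusted count: 19649 − 16 + 10 = 19643 annual layers.
A: Extension rate ≈ 44741.7 / 19643 = 2.278 mm per year.
For B, 2.278 mm/year × 26541 years = 60460.4 mm.

60460.4 mm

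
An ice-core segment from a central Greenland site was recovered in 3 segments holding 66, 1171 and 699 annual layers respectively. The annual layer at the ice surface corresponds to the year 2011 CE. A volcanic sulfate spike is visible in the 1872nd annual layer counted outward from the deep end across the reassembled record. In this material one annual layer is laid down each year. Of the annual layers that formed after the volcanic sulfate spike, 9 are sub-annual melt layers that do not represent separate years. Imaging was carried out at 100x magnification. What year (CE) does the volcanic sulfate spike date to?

1956 CE

Total annual layers = 66 + 1171 + 699 = 1936.
Between annual layer 1872 and the ice surface there are 1936 − 1872 = 64 annual layers.
64 − 9 false = 55 true annual layers after the volcanic sulfate spike.
The annual layer at the ice surface is 2011 CE, so the volcanic sulfate spike dates to 2011 − 55 = 1956 CE.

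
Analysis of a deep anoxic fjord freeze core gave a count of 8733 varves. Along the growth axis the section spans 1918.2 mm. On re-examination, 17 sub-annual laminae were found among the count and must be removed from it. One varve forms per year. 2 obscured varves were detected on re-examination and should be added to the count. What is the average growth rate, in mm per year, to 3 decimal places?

0.220 mm per year

Adjusted count: 8733 − 17 + 2 = 8718 varves.
Mean rate = 1918.2 mm / 8718 years ≈ 0.220 mm per year.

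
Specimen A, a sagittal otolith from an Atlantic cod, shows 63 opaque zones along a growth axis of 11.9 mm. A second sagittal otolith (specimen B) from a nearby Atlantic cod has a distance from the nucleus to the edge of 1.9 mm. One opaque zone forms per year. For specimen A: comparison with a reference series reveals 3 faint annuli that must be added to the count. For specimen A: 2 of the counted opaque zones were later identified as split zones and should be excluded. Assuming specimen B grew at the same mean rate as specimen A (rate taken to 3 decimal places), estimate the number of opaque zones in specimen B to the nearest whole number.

Specimen A: after corrections the count is 63 − 2 + 3 = 64 opaque zones.
A: 11.9 mm over 64 years gives 11.9 / 64 ≈ 0.186 mm/yr.
For B, 1.9 / 0.186 = 10.22 years ≈ 10 opaque zones.

10 opaque zones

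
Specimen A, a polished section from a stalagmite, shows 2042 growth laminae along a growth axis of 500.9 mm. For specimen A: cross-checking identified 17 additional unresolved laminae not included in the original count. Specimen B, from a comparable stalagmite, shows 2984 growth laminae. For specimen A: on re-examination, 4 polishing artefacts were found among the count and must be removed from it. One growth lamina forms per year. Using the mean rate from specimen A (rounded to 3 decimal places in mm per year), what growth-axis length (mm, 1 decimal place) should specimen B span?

728.1 mm

Specimen A: adjusted count: 2042 − 4 + 17 = 2055 growth laminae.
A: Mean rate = 500.9 mm / 2055 years ≈ 0.244 mm/year.
For B, 0.244 mm/year × 2984 years = 728.1 mm.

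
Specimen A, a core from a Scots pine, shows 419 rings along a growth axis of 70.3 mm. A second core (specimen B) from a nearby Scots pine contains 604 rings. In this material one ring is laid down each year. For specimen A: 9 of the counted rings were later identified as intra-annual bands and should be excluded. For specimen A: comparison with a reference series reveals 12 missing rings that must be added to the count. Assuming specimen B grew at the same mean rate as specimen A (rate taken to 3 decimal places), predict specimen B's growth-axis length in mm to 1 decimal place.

Specimen A: correcting the raw count gives 419 − 9 + 12 = 422 true rings.
A: Extension rate ≈ 70.3 / 422 = 0.167 mm/year.
Length of B = 0.167 × 604 = 100.9 mm.

100.9 mm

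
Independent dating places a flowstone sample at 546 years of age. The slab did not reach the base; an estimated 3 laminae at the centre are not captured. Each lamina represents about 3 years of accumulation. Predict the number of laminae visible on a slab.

One lamina every 3 years means 546 / 3 = 182 laminae.
Less the 3 uncaptured laminae: 182 − 3 = 179.

179 laminae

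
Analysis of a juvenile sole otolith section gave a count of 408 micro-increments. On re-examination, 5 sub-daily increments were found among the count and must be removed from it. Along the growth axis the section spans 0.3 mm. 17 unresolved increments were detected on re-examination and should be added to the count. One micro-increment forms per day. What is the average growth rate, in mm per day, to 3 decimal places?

0.001 mm per day

True micro-increment count = 408 − 5 + 17 = 420.
0.3 mm over 420 days gives 0.3 / 420 ≈ 0.001 mm per day.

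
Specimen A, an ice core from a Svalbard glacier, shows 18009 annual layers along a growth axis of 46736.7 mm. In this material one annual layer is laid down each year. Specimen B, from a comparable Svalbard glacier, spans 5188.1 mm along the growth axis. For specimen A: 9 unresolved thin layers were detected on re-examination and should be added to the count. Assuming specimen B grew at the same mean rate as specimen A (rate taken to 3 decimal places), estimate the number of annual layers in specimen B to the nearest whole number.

2000 annual layers

Specimen A: correcting the raw count gives 18009 + 9 = 18018 true annual layers.
A: 46736.7 mm over 18018 years gives 46736.7 / 18018 ≈ 2.594 mm/yr.
Specimen B: 5188.1 mm / 2.594 mm per year = 2000.04 years ≈ 2000 annual layers.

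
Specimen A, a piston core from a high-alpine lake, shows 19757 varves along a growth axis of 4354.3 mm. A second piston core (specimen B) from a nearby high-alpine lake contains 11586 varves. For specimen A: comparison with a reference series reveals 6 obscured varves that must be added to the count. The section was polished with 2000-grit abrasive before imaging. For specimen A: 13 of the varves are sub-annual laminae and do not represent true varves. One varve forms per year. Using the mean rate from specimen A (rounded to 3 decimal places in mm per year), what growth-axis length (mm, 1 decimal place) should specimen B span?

2548.9 mm

Specimen A: after corrections the count is 19757 − 13 + 6 = 19750 varves.
A: Mean rate = 4354.3 mm / 19750 years ≈ 0.220 mm/year.
B's length ≈ 0.220 × 11586 = 2548.9 mm.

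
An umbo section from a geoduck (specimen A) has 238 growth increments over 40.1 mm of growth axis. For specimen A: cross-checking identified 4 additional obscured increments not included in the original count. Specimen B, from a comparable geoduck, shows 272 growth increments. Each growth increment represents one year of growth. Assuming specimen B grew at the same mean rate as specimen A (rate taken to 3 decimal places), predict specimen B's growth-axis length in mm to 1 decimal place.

45.2 mm

Specimen A: correcting the raw count gives 238 + 4 = 242 true growth increments.
A: Extension rate ≈ 40.1 / 242 = 0.166 mm per year.
B's length ≈ 0.166 × 272 = 45.2 mm.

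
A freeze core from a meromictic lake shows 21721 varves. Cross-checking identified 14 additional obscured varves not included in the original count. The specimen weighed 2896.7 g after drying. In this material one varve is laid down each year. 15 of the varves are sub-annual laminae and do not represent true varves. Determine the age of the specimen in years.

21720 yr

Adjusted count: 21721 − 15 + 14 = 21720 varves.
With a one-to-one varve periodicity this is 21720 years.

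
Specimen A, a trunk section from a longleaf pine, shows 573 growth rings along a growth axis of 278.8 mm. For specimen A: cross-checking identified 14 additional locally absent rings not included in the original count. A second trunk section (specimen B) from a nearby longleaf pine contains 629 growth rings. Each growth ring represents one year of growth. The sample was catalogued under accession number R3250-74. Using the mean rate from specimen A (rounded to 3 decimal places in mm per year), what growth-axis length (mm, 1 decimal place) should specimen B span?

298.8 mm

Specimen A: true growth ring count = 573 + 14 = 587.
A: Mean rate = 278.8 mm / 587 years ≈ 0.475 mm/year.
For B, 0.475 mm/year × 629 years = 298.8 mm.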